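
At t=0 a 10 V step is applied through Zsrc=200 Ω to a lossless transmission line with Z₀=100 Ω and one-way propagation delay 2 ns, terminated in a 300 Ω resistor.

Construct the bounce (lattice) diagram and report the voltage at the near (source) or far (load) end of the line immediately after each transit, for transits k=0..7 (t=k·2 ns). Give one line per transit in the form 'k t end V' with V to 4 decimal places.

Γ_L=0.500000, Γ_S=0.333333; launch V₁=10·100/300=3.333333
k=0 src: V=3.3333
k=1 load: inc=3.333333, refl=3.333333·0.500000=1.6667; V=0.000000+3.333333+1.666667=5.0000
k=2 src: inc=1.666667, refl=1.666667·0.333333=0.5556; V=3.333333+1.666667+0.555556=5.5556
k=3 load: inc=0.555556, refl=0.555556·0.500000=0.2778; V=5.000000+0.555556+0.277778=5.8333
k=4 src: inc=0.277778, refl=0.277778·0.333333=0.0926; V=5.555556+0.277778+0.092593=5.9259
k=5 load: inc=0.092593, refl=0.092593·0.500000=0.0463; V=5.833333+0.092593+0.046296=5.9722
k=6 src: inc=0.046296, refl=0.046296·0.333333=0.0154; V=5.925926+0.046296+0.015432=5.9877
k=7 load: inc=0.015432, refl=0.015432·0.500000=0.0077; V=5.972222+0.015432+0.007716=5.9954

0 0 source 3.3333
1 2 load 5.0000
2 4 source 5.5556
3 6 load 5.8333
4 8 source 5.9259
5 10 load 5.9722
6 12 source 5.9877
7 14 load 5.9954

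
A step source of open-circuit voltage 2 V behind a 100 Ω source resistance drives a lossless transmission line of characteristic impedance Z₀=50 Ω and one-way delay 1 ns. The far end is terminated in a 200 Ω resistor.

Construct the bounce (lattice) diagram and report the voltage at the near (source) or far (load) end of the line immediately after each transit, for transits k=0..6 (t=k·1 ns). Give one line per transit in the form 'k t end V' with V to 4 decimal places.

0 0 source 0.6667
1 1 load 1.0667
2 2 source 1.2000
3 3 load 1.2800
4 4 source 1.3067
5 5 load 1.3227
6 6 source 1.3280

Γ_L=0.600000, Γ_S=0.333333; launch V₁=2·50/150=0.666667
k=0 src: V=0.6667
k=1 load: inc=0.666667, refl=0.666667·0.600000=0.4000; V=0.000000+0.666667+0.400000=1.0667
k=2 src: inc=0.400000, refl=0.400000·0.333333=0.1333; V=0.666667+0.400000+0.133333=1.2000
k=3 load: inc=0.133333, refl=0.133333·0.600000=0.0800; V=1.066667+0.133333+0.080000=1.2800
k=4 src: inc=0.080000, refl=0.080000·0.333333=0.0267; V=1.200000+0.080000+0.026667=1.3067
k=5 load: inc=0.026667, refl=0.026667·0.600000=0.0160; V=1.280000+0.026667+0.016000=1.3227
k=6 src: inc=0.016000, refl=0.016000·0.333333=0.0053; V=1.306667+0.016000+0.005333=1.3280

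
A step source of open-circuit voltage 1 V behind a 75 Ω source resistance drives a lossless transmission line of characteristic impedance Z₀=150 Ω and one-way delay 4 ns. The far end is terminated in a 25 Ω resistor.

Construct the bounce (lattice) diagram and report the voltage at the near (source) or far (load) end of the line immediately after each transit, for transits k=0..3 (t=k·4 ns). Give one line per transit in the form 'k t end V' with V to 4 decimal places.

Γ_L=-0.714286, Γ_S=-0.333333; launch V₁=1·150/225=0.666667
k=0 src: V=0.6667
k=1 load: inc=0.666667, refl=0.666667·-0.714286=-0.4762; V=0.000000+0.666667+-0.476190=0.1905
k=2 src: inc=-0.476190, refl=-0.476190·-0.333333=0.1587; V=0.666667+-0.476190+0.158730=0.3492
k=3 load: inc=0.158730, refl=0.158730·-0.714286=-0.1134; V=0.190476+0.158730+-0.113379=0.2358

0 0 source 0.6667
1 4 load 0.1905
2 8 source 0.3492
3 12 load 0.2358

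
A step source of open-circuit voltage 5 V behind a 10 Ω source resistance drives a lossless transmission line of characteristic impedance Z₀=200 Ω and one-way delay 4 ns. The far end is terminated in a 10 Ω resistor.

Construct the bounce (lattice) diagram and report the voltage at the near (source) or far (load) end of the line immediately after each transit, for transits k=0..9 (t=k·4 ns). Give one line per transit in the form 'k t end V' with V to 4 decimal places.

0 0 source 4.7619
1 4 load 0.4535
2 8 source 4.3516
3 12 load 0.8248
4 16 source 4.0157
5 20 load 1.1287
6 24 source 3.7407
7 28 load 1.3774
8 32 source 3.5157
9 36 load 1.5811

Γ_L=-0.904762, Γ_S=-0.904762; launch V₁=5·200/210=4.761905
k=0 src: V=4.7619
k=1 load: inc=4.761905, refl=4.761905·-0.904762=-4.3084; V=0.000000+4.761905+-4.308390=0.4535
k=2 src: inc=-4.308390, refl=-4.308390·-0.904762=3.8981; V=4.761905+-4.308390+3.898067=4.3516
k=3 load: inc=3.898067, refl=3.898067·-0.904762=-3.5268; V=0.453515+3.898067+-3.526823=0.8248
k=4 src: inc=-3.526823, refl=-3.526823·-0.904762=3.1909; V=4.351582+-3.526823+3.190935=4.0157
k=5 load: inc=3.190935, refl=3.190935·-0.904762=-2.8870; V=0.824759+3.190935+-2.887036=1.1287
k=6 src: inc=-2.887036, refl=-2.887036·-0.904762=2.6121; V=4.015694+-2.887036+2.612080=3.7407
k=7 load: inc=2.612080, refl=2.612080·-0.904762=-2.3633; V=1.128658+2.612080+-2.363311=1.3774
k=8 src: inc=-2.363311, refl=-2.363311·-0.904762=2.1382; V=3.740738+-2.363311+2.138234=3.5157
k=9 load: inc=2.138234, refl=2.138234·-0.904762=-1.9346; V=1.377427+2.138234+-1.934592=1.5811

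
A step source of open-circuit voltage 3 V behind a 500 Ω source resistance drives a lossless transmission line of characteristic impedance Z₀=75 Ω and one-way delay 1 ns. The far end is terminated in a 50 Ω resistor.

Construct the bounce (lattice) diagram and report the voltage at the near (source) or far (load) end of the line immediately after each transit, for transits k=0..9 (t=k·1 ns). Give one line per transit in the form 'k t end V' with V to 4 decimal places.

Γ_L=-0.200000, Γ_S=0.739130; launch V₁=3·75/575=0.391304
k=0 src: V=0.3913
k=1 load: inc=0.391304, refl=0.391304·-0.200000=-0.0783; V=0.000000+0.391304+-0.078261=0.3130
k=2 src: inc=-0.078261, refl=-0.078261·0.739130=-0.0578; V=0.391304+-0.078261+-0.057845=0.2552
k=3 load: inc=-0.057845, refl=-0.057845·-0.200000=0.0116; V=0.313043+-0.057845+0.011569=0.2668
k=4 src: inc=0.011569, refl=0.011569·0.739130=0.0086; V=0.255198+0.011569+0.008551=0.2753
k=5 load: inc=0.008551, refl=0.008551·-0.200000=-0.0017; V=0.266767+0.008551+-0.001710=0.2736
k=6 src: inc=-0.001710, refl=-0.001710·0.739130=-0.0013; V=0.275318+-0.001710+-0.001264=0.2723
k=7 load: inc=-0.001264, refl=-0.001264·-0.200000=0.0003; V=0.273608+-0.001264+0.000253=0.2726
k=8 src: inc=0.000253, refl=0.000253·0.739130=0.0002; V=0.272344+0.000253+0.000187=0.2728
k=9 load: inc=0.000187, refl=0.000187·-0.200000=-0.0000; V=0.272597+0.000187+-0.000037=0.2727

0 0 source 0.3913
1 1 load 0.3130
2 2 source 0.2552
3 3 load 0.2668
4 4 source 0.2753
5 5 load 0.2736
6 6 source 0.2723
7 7 load 0.2726
8 8 source 0.2728
9 9 load 0.2727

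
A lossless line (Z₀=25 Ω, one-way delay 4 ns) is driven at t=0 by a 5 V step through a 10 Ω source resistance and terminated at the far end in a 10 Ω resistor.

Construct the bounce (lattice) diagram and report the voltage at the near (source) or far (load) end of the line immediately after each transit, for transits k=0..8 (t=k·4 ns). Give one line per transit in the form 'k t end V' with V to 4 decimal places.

0 0 source 3.5714
1 4 load 2.0408
2 8 source 2.6968
3 12 load 2.4157
4 16 source 2.5361
5 20 load 2.4845
6 24 source 2.5066
7 28 load 2.4972
8 32 source 2.5012

Γ_L=-0.428571, Γ_S=-0.428571; launch V₁=5·25/35=3.571429
k=0 src: V=3.5714
k=1 load: inc=3.571429, refl=3.571429·-0.428571=-1.5306; V=0.000000+3.571429+-1.530612=2.0408
k=2 src: inc=-1.530612, refl=-1.530612·-0.428571=0.6560; V=3.571429+-1.530612+0.655977=2.6968
k=3 load: inc=0.655977, refl=0.655977·-0.428571=-0.2811; V=2.040816+0.655977+-0.281133=2.4157
k=4 src: inc=-0.281133, refl=-0.281133·-0.428571=0.1205; V=2.696793+-0.281133+0.120486=2.5361
k=5 load: inc=0.120486, refl=0.120486·-0.428571=-0.0516; V=2.415660+0.120486+-0.051637=2.4845
k=6 src: inc=-0.051637, refl=-0.051637·-0.428571=0.0221; V=2.536146+-0.051637+0.022130=2.5066
k=7 load: inc=0.022130, refl=0.022130·-0.428571=-0.0095; V=2.484509+0.022130+-0.009484=2.4972
k=8 src: inc=-0.009484, refl=-0.009484·-0.428571=0.0041; V=2.506639+-0.009484+0.004065=2.5012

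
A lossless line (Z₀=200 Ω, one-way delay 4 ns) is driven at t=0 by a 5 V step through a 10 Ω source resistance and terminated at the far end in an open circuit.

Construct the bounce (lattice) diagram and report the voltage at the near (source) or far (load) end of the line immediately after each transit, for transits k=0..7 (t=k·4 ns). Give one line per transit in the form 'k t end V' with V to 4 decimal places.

Γ_L=1.000000, Γ_S=-0.904762; launch V₁=5·200/210=4.761905
k=0 src: V=4.7619
k=1 load: inc=4.761905, refl=4.761905·1.000000=4.7619; V=0.000000+4.761905+4.761905=9.5238
k=2 src: inc=4.761905, refl=4.761905·-0.904762=-4.3084; V=4.761905+4.761905+-4.308390=5.2154
k=3 load: inc=-4.308390, refl=-4.308390·1.000000=-4.3084; V=9.523810+-4.308390+-4.308390=0.9070
k=4 src: inc=-4.308390, refl=-4.308390·-0.904762=3.8981; V=5.215420+-4.308390+3.898067=4.8051
k=5 load: inc=3.898067, refl=3.898067·1.000000=3.8981; V=0.907029+3.898067+3.898067=8.7032
k=6 src: inc=3.898067, refl=3.898067·-0.904762=-3.5268; V=4.805097+3.898067+-3.526823=5.1763
k=7 load: inc=-3.526823, refl=-3.526823·1.000000=-3.5268; V=8.703164+-3.526823+-3.526823=1.6495

0 0 source 4.7619
1 4 load 9.5238
2 8 source 5.2154
3 12 load 0.9070
4 16 source 4.8051
5 20 load 8.7032
6 24 source 5.1763
7 28 load 1.6495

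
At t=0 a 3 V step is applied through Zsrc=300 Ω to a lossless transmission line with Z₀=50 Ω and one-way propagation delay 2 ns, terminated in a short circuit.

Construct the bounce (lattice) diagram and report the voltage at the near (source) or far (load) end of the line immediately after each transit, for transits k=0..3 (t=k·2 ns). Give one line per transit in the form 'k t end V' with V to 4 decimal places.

Γ_L=-1.000000, Γ_S=0.714286; launch V₁=3·50/350=0.428571
k=0 src: V=0.4286
k=1 load: inc=0.428571, refl=0.428571·-1.000000=-0.4286; V=0.000000+0.428571+-0.428571=0.0000
k=2 src: inc=-0.428571, refl=-0.428571·0.714286=-0.3061; V=0.428571+-0.428571+-0.306122=-0.3061
k=3 load: inc=-0.306122, refl=-0.306122·-1.000000=0.3061; V=0.000000+-0.306122+0.306122=0.0000

0 0 source 0.4286
1 2 load 0.0000
2 4 source -0.3061
3 6 load 0.0000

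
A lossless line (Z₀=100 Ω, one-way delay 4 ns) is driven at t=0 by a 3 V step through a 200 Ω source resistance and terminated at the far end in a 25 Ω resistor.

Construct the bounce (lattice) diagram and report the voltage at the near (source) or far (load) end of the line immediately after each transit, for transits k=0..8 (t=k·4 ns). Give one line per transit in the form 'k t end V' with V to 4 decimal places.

0 0 source 1.0000
1 4 load 0.4000
2 8 source 0.2000
3 12 load 0.3200
4 16 source 0.3600
5 20 load 0.3360
6 24 source 0.3280
7 28 load 0.3328
8 32 source 0.3344

Γ_L=-0.600000, Γ_S=0.333333; launch V₁=3·100/300=1.000000
k=0 src: V=1.0000
k=1 load: inc=1.000000, refl=1.000000·-0.600000=-0.6000; V=0.000000+1.000000+-0.600000=0.4000
k=2 src: inc=-0.600000, refl=-0.600000·0.333333=-0.2000; V=1.000000+-0.600000+-0.200000=0.2000
k=3 load: inc=-0.200000, refl=-0.200000·-0.600000=0.1200; V=0.400000+-0.200000+0.120000=0.3200
k=4 src: inc=0.120000, refl=0.120000·0.333333=0.0400; V=0.200000+0.120000+0.040000=0.3600
k=5 load: inc=0.040000, refl=0.040000·-0.600000=-0.0240; V=0.320000+0.040000+-0.024000=0.3360
k=6 src: inc=-0.024000, refl=-0.024000·0.333333=-0.0080; V=0.360000+-0.024000+-0.008000=0.3280
k=7 load: inc=-0.008000, refl=-0.008000·-0.600000=0.0048; V=0.336000+-0.008000+0.004800=0.3328
k=8 src: inc=0.004800, refl=0.004800·0.333333=0.0016; V=0.328000+0.004800+0.001600=0.3344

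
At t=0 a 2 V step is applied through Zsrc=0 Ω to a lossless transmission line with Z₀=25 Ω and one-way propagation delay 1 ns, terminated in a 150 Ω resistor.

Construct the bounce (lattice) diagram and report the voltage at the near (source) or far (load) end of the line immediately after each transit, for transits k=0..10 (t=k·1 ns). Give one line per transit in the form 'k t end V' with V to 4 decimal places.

Γ_L=0.714286, Γ_S=-1.000000; launch V₁=2·25/25=2.000000
k=0 src: V=2.0000
k=1 load: inc=2.000000, refl=2.000000·0.714286=1.4286; V=0.000000+2.000000+1.428571=3.4286
k=2 src: inc=1.428571, refl=1.428571·-1.000000=-1.4286; V=2.000000+1.428571+-1.428571=2.0000
k=3 load: inc=-1.428571, refl=-1.428571·0.714286=-1.0204; V=3.428571+-1.428571+-1.020408=0.9796
k=4 src: inc=-1.020408, refl=-1.020408·-1.000000=1.0204; V=2.000000+-1.020408+1.020408=2.0000
k=5 load: inc=1.020408, refl=1.020408·0.714286=0.7289; V=0.979592+1.020408+0.728863=2.7289
k=6 src: inc=0.728863, refl=0.728863·-1.000000=-0.7289; V=2.000000+0.728863+-0.728863=2.0000
k=7 load: inc=-0.728863, refl=-0.728863·0.714286=-0.5206; V=2.728863+-0.728863+-0.520616=1.4794
k=8 src: inc=-0.520616, refl=-0.520616·-1.000000=0.5206; V=2.000000+-0.520616+0.520616=2.0000
k=9 load: inc=0.520616, refl=0.520616·0.714286=0.3719; V=1.479384+0.520616+0.371869=2.3719
k=10 src: inc=0.371869, refl=0.371869·-1.000000=-0.3719; V=2.000000+0.371869+-0.371869=2.0000

0 0 source 2.0000
1 1 load 3.4286
2 2 source 2.0000
3 3 load 0.9796
4 4 source 2.0000
5 5 load 2.7289
6 6 source 2.0000
7 7 load 1.4794
8 8 source 2.0000
9 9 load 2.3719
10 10 source 2.0000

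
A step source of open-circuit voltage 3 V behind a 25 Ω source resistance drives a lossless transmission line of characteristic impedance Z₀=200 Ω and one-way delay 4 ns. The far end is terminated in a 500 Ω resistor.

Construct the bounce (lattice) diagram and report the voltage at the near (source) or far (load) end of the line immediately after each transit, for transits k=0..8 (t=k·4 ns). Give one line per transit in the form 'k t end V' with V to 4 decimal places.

Γ_L=0.428571, Γ_S=-0.777778; launch V₁=3·200/225=2.666667
k=0 src: V=2.6667
k=1 load: inc=2.666667, refl=2.666667·0.428571=1.1429; V=0.000000+2.666667+1.142857=3.8095
k=2 src: inc=1.142857, refl=1.142857·-0.777778=-0.8889; V=2.666667+1.142857+-0.888889=2.9206
k=3 load: inc=-0.888889, refl=-0.888889·0.428571=-0.3810; V=3.809524+-0.888889+-0.380952=2.5397
k=4 src: inc=-0.380952, refl=-0.380952·-0.777778=0.2963; V=2.920635+-0.380952+0.296296=2.8360
k=5 load: inc=0.296296, refl=0.296296·0.428571=0.1270; V=2.539683+0.296296+0.126984=2.9630
k=6 src: inc=0.126984, refl=0.126984·-0.777778=-0.0988; V=2.835979+0.126984+-0.098765=2.8642
k=7 load: inc=-0.098765, refl=-0.098765·0.428571=-0.0423; V=2.962963+-0.098765+-0.042328=2.8219
k=8 src: inc=-0.042328, refl=-0.042328·-0.777778=0.0329; V=2.864198+-0.042328+0.032922=2.8548

0 0 source 2.6667
1 4 load 3.8095
2 8 source 2.9206
3 12 load 2.5397
4 16 source 2.8360
5 20 load 2.9630
6 24 source 2.8642
7 28 load 2.8219
8 32 source 2.8548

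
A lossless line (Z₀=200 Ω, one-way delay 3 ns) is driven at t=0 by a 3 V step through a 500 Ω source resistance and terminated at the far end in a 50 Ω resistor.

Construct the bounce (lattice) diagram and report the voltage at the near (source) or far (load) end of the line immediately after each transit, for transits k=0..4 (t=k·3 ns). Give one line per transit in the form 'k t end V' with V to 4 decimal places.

Γ_L=-0.600000, Γ_S=0.428571; launch V₁=3·200/700=0.857143
k=0 src: V=0.8571
k=1 load: inc=0.857143, refl=0.857143·-0.600000=-0.5143; V=0.000000+0.857143+-0.514286=0.3429
k=2 src: inc=-0.514286, refl=-0.514286·0.428571=-0.2204; V=0.857143+-0.514286+-0.220408=0.1224
k=3 load: inc=-0.220408, refl=-0.220408·-0.600000=0.1322; V=0.342857+-0.220408+0.132245=0.2547
k=4 src: inc=0.132245, refl=0.132245·0.428571=0.0567; V=0.122449+0.132245+0.056676=0.3114

0 0 source 0.8571
1 3 load 0.3429
2 6 source 0.1224
3 9 load 0.2547
4 12 source 0.3114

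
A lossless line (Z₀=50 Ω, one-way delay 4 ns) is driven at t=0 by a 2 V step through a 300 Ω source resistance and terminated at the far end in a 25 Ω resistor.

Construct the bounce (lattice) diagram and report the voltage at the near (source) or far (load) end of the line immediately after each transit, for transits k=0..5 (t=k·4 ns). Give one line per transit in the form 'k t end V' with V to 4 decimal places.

0 0 source 0.2857
1 4 load 0.1905
2 8 source 0.1224
3 12 load 0.1451
4 16 source 0.1613
5 20 load 0.1559

Γ_L=-0.333333, Γ_S=0.714286; launch V₁=2·50/350=0.285714
k=0 src: V=0.2857
k=1 load: inc=0.285714, refl=0.285714·-0.333333=-0.0952; V=0.000000+0.285714+-0.095238=0.1905
k=2 src: inc=-0.095238, refl=-0.095238·0.714286=-0.0680; V=0.285714+-0.095238+-0.068027=0.1224
k=3 load: inc=-0.068027, refl=-0.068027·-0.333333=0.0227; V=0.190476+-0.068027+0.022676=0.1451
k=4 src: inc=0.022676, refl=0.022676·0.714286=0.0162; V=0.122449+0.022676+0.016197=0.1613
k=5 load: inc=0.016197, refl=0.016197·-0.333333=-0.0054; V=0.145125+0.016197+-0.005399=0.1559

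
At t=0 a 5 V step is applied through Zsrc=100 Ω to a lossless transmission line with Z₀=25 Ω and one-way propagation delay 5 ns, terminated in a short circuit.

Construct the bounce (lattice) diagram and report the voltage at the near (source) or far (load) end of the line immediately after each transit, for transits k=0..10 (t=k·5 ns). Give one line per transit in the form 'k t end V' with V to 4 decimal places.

0 0 source 1.0000
1 5 load 0.0000
2 10 source -0.6000
3 15 load 0.0000
4 20 source 0.3600
5 25 load 0.0000
6 30 source -0.2160
7 35 load 0.0000
8 40 source 0.1296
9 45 load 0.0000
10 50 source -0.0778

Γ_L=-1.000000, Γ_S=0.600000; launch V₁=5·25/125=1.000000
k=0 src: V=1.0000
k=1 load: inc=1.000000, refl=1.000000·-1.000000=-1.0000; V=0.000000+1.000000+-1.000000=0.0000
k=2 src: inc=-1.000000, refl=-1.000000·0.600000=-0.6000; V=1.000000+-1.000000+-0.600000=-0.6000
k=3 load: inc=-0.600000, refl=-0.600000·-1.000000=0.6000; V=0.000000+-0.600000+0.600000=0.0000
k=4 src: inc=0.600000, refl=0.600000·0.600000=0.3600; V=-0.600000+0.600000+0.360000=0.3600
k=5 load: inc=0.360000, refl=0.360000·-1.000000=-0.3600; V=0.000000+0.360000+-0.360000=0.0000
k=6 src: inc=-0.360000, refl=-0.360000·0.600000=-0.2160; V=0.360000+-0.360000+-0.216000=-0.2160
k=7 load: inc=-0.216000, refl=-0.216000·-1.000000=0.2160; V=0.000000+-0.216000+0.216000=0.0000
k=8 src: inc=0.216000, refl=0.216000·0.600000=0.1296; V=-0.216000+0.216000+0.129600=0.1296
k=9 load: inc=0.129600, refl=0.129600·-1.000000=-0.1296; V=0.000000+0.129600+-0.129600=0.0000
k=10 src: inc=-0.129600, refl=-0.129600·0.600000=-0.0778; V=0.129600+-0.129600+-0.077760=-0.0778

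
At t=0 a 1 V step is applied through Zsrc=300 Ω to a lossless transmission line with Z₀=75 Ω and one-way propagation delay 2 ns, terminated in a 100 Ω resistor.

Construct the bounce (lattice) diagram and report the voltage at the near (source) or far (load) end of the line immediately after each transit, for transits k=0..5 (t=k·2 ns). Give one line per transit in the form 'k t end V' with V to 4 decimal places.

0 0 source 0.2000
1 2 load 0.2286
2 4 source 0.2457
3 6 load 0.2482
4 8 source 0.2496
5 10 load 0.2498

Γ_L=0.142857, Γ_S=0.600000; launch V₁=1·75/375=0.200000
k=0 src: V=0.2000
k=1 load: inc=0.200000, refl=0.200000·0.142857=0.0286; V=0.000000+0.200000+0.028571=0.2286
k=2 src: inc=0.028571, refl=0.028571·0.600000=0.0171; V=0.200000+0.028571+0.017143=0.2457
k=3 load: inc=0.017143, refl=0.017143·0.142857=0.0024; V=0.228571+0.017143+0.002449=0.2482
k=4 src: inc=0.002449, refl=0.002449·0.600000=0.0015; V=0.245714+0.002449+0.001469=0.2496
k=5 load: inc=0.001469, refl=0.001469·0.142857=0.0002; V=0.248163+0.001469+0.000210=0.2498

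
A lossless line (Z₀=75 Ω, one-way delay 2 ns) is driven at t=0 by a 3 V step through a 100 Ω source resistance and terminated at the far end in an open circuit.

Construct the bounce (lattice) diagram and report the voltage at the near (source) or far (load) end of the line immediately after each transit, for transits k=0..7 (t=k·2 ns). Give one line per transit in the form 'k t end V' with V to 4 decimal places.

0 0 source 1.2857
1 2 load 2.5714
2 4 source 2.7551
3 6 load 2.9388
4 8 source 2.9650
5 10 load 2.9913
6 12 source 2.9950
7 14 load 2.9988

Γ_L=1.000000, Γ_S=0.142857; launch V₁=3·75/175=1.285714
k=0 src: V=1.2857
k=1 load: inc=1.285714, refl=1.285714·1.000000=1.2857; V=0.000000+1.285714+1.285714=2.5714
k=2 src: inc=1.285714, refl=1.285714·0.142857=0.1837; V=1.285714+1.285714+0.183673=2.7551
k=3 load: inc=0.183673, refl=0.183673·1.000000=0.1837; V=2.571429+0.183673+0.183673=2.9388
k=4 src: inc=0.183673, refl=0.183673·0.142857=0.0262; V=2.755102+0.183673+0.026239=2.9650
k=5 load: inc=0.026239, refl=0.026239·1.000000=0.0262; V=2.938776+0.026239+0.026239=2.9913
k=6 src: inc=0.026239, refl=0.026239·0.142857=0.0037; V=2.965015+0.026239+0.003748=2.9950
k=7 load: inc=0.003748, refl=0.003748·1.000000=0.0037; V=2.991254+0.003748+0.003748=2.9988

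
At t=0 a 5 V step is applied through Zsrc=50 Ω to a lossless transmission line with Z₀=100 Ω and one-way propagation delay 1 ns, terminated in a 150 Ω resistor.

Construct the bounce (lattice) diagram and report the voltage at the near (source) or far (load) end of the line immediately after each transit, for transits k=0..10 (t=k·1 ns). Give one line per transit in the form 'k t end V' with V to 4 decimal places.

Γ_L=0.200000, Γ_S=-0.333333; launch V₁=5·100/150=3.333333
k=0 src: V=3.3333
k=1 load: inc=3.333333, refl=3.333333·0.200000=0.6667; V=0.000000+3.333333+0.666667=4.0000
k=2 src: inc=0.666667, refl=0.666667·-0.333333=-0.2222; V=3.333333+0.666667+-0.222222=3.7778
k=3 load: inc=-0.222222, refl=-0.222222·0.200000=-0.0444; V=4.000000+-0.222222+-0.044444=3.7333
k=4 src: inc=-0.044444, refl=-0.044444·-0.333333=0.0148; V=3.777778+-0.044444+0.014815=3.7481
k=5 load: inc=0.014815, refl=0.014815·0.200000=0.0030; V=3.733333+0.014815+0.002963=3.7511
k=6 src: inc=0.002963, refl=0.002963·-0.333333=-0.0010; V=3.748148+0.002963+-0.000988=3.7501
k=7 load: inc=-0.000988, refl=-0.000988·0.200000=-0.0002; V=3.751111+-0.000988+-0.000198=3.7499
k=8 src: inc=-0.000198, refl=-0.000198·-0.333333=0.0001; V=3.750123+-0.000198+0.000066=3.7500
k=9 load: inc=0.000066, refl=0.000066·0.200000=0.0000; V=3.749926+0.000066+0.000013=3.7500
k=10 src: inc=0.000013, refl=0.000013·-0.333333=-0.0000; V=3.749992+0.000013+-0.000004=3.7500

0 0 source 3.3333
1 1 load 4.0000
2 2 source 3.7778
3 3 load 3.7333
4 4 source 3.7481
5 5 load 3.7511
6 6 source 3.7501
7 7 load 3.7499
8 8 source 3.7500
9 9 load 3.7500
10 10 source 3.7500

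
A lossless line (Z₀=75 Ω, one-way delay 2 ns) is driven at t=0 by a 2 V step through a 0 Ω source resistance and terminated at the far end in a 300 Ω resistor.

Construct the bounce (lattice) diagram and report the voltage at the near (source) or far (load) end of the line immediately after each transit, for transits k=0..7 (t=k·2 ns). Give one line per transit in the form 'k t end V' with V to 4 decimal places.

Γ_L=0.600000, Γ_S=-1.000000; launch V₁=2·75/75=2.000000
k=0 src: V=2.0000
k=1 load: inc=2.000000, refl=2.000000·0.600000=1.2000; V=0.000000+2.000000+1.200000=3.2000
k=2 src: inc=1.200000, refl=1.200000·-1.000000=-1.2000; V=2.000000+1.200000+-1.200000=2.0000
k=3 load: inc=-1.200000, refl=-1.200000·0.600000=-0.7200; V=3.200000+-1.200000+-0.720000=1.2800
k=4 src: inc=-0.720000, refl=-0.720000·-1.000000=0.7200; V=2.000000+-0.720000+0.720000=2.0000
k=5 load: inc=0.720000, refl=0.720000·0.600000=0.4320; V=1.280000+0.720000+0.432000=2.4320
k=6 src: inc=0.432000, refl=0.432000·-1.000000=-0.4320; V=2.000000+0.432000+-0.432000=2.0000
k=7 load: inc=-0.432000, refl=-0.432000·0.600000=-0.2592; V=2.432000+-0.432000+-0.259200=1.7408

0 0 source 2.0000
1 2 load 3.2000
2 4 source 2.0000
3 6 load 1.2800
4 8 source 2.0000
5 10 load 2.4320
6 12 source 2.0000
7 14 load 1.7408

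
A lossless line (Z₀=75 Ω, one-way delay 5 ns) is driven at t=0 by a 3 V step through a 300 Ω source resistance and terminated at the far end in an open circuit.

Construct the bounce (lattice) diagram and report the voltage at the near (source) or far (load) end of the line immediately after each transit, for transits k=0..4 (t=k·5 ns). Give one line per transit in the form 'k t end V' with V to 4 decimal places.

0 0 source 0.6000
1 5 load 1.2000
2 10 source 1.5600
3 15 load 1.9200
4 20 source 2.1360

Γ_L=1.000000, Γ_S=0.600000; launch V₁=3·75/375=0.600000
k=0 src: V=0.6000
k=1 load: inc=0.600000, refl=0.600000·1.000000=0.6000; V=0.000000+0.600000+0.600000=1.2000
k=2 src: inc=0.600000, refl=0.600000·0.600000=0.3600; V=0.600000+0.600000+0.360000=1.5600
k=3 load: inc=0.360000, refl=0.360000·1.000000=0.3600; V=1.200000+0.360000+0.360000=1.9200
k=4 src: inc=0.360000, refl=0.360000·0.600000=0.2160; V=1.560000+0.360000+0.216000=2.1360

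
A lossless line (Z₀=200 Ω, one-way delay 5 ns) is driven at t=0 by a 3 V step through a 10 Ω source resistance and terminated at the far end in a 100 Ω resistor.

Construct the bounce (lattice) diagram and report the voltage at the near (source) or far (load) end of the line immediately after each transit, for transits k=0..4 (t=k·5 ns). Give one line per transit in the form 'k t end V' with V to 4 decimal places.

0 0 source 2.8571
1 5 load 1.9048
2 10 source 2.7664
3 15 load 2.4792
4 20 source 2.7391

Γ_L=-0.333333, Γ_S=-0.904762; launch V₁=3·200/210=2.857143
k=0 src: V=2.8571
k=1 load: inc=2.857143, refl=2.857143·-0.333333=-0.9524; V=0.000000+2.857143+-0.952381=1.9048
k=2 src: inc=-0.952381, refl=-0.952381·-0.904762=0.8617; V=2.857143+-0.952381+0.861678=2.7664
k=3 load: inc=0.861678, refl=0.861678·-0.333333=-0.2872; V=1.904762+0.861678+-0.287226=2.4792
k=4 src: inc=-0.287226, refl=-0.287226·-0.904762=0.2599; V=2.766440+-0.287226+0.259871=2.7391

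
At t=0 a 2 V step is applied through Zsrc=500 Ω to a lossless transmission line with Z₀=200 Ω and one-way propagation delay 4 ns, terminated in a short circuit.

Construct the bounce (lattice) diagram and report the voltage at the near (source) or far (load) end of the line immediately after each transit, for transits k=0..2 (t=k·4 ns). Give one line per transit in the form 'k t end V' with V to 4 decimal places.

0 0 source 0.5714
1 4 load 0.0000
2 8 source -0.2449

Γ_L=-1.000000, Γ_S=0.428571; launch V₁=2·200/700=0.571429
k=0 src: V=0.5714
k=1 load: inc=0.571429, refl=0.571429·-1.000000=-0.5714; V=0.000000+0.571429+-0.571429=0.0000
k=2 src: inc=-0.571429, refl=-0.571429·0.428571=-0.2449; V=0.571429+-0.571429+-0.244898=-0.2449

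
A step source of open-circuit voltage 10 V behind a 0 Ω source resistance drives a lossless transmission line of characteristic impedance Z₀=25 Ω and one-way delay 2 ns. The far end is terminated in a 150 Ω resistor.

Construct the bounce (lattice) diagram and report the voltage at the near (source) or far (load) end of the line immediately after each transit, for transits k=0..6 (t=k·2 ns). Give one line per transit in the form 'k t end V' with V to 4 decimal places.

Γ_L=0.714286, Γ_S=-1.000000; launch V₁=10·25/25=10.000000
k=0 src: V=10.0000
k=1 load: inc=10.000000, refl=10.000000·0.714286=7.1429; V=0.000000+10.000000+7.142857=17.1429
k=2 src: inc=7.142857, refl=7.142857·-1.000000=-7.1429; V=10.000000+7.142857+-7.142857=10.0000
k=3 load: inc=-7.142857, refl=-7.142857·0.714286=-5.1020; V=17.142857+-7.142857+-5.102041=4.8980
k=4 src: inc=-5.102041, refl=-5.102041·-1.000000=5.1020; V=10.000000+-5.102041+5.102041=10.0000
k=5 load: inc=5.102041, refl=5.102041·0.714286=3.6443; V=4.897959+5.102041+3.644315=13.6443
k=6 src: inc=3.644315, refl=3.644315·-1.000000=-3.6443; V=10.000000+3.644315+-3.644315=10.0000

0 0 source 10.0000
1 2 load 17.1429
2 4 source 10.0000
3 6 load 4.8980
4 8 source 10.0000
5 10 load 13.6443
6 12 source 10.0000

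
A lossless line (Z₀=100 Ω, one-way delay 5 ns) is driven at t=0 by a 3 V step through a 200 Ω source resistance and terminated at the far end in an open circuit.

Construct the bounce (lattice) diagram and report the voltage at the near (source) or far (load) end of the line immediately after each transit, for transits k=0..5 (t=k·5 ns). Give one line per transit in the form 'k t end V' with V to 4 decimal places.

Γ_L=1.000000, Γ_S=0.333333; launch V₁=3·100/300=1.000000
k=0 src: V=1.0000
k=1 load: inc=1.000000, refl=1.000000·1.000000=1.0000; V=0.000000+1.000000+1.000000=2.0000
k=2 src: inc=1.000000, refl=1.000000·0.333333=0.3333; V=1.000000+1.000000+0.333333=2.3333
k=3 load: inc=0.333333, refl=0.333333·1.000000=0.3333; V=2.000000+0.333333+0.333333=2.6667
k=4 src: inc=0.333333, refl=0.333333·0.333333=0.1111; V=2.333333+0.333333+0.111111=2.7778
k=5 load: inc=0.111111, refl=0.111111·1.000000=0.1111; V=2.666667+0.111111+0.111111=2.8889

0 0 source 1.0000
1 5 load 2.0000
2 10 source 2.3333
3 15 load 2.6667
4 20 source 2.7778
5 25 load 2.8889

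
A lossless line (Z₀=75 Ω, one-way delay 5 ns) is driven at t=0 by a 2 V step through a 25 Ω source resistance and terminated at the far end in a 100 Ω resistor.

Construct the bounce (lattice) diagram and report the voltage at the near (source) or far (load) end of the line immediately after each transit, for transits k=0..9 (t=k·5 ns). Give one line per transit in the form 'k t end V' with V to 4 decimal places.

Γ_L=0.142857, Γ_S=-0.500000; launch V₁=2·75/100=1.500000
k=0 src: V=1.5000
k=1 load: inc=1.500000, refl=1.500000·0.142857=0.2143; V=0.000000+1.500000+0.214286=1.7143
k=2 src: inc=0.214286, refl=0.214286·-0.500000=-0.1071; V=1.500000+0.214286+-0.107143=1.6071
k=3 load: inc=-0.107143, refl=-0.107143·0.142857=-0.0153; V=1.714286+-0.107143+-0.015306=1.5918
k=4 src: inc=-0.015306, refl=-0.015306·-0.500000=0.0077; V=1.607143+-0.015306+0.007653=1.5995
k=5 load: inc=0.007653, refl=0.007653·0.142857=0.0011; V=1.591837+0.007653+0.001093=1.6006
k=6 src: inc=0.001093, refl=0.001093·-0.500000=-0.0005; V=1.599490+0.001093+-0.000547=1.6000
k=7 load: inc=-0.000547, refl=-0.000547·0.142857=-0.0001; V=1.600583+-0.000547+-0.000078=1.6000
k=8 src: inc=-0.000078, refl=-0.000078·-0.500000=0.0000; V=1.600036+-0.000078+0.000039=1.6000
k=9 load: inc=0.000039, refl=0.000039·0.142857=0.0000; V=1.599958+0.000039+0.000006=1.6000

0 0 source 1.5000
1 5 load 1.7143
2 10 source 1.6071
3 15 load 1.5918
4 20 source 1.5995
5 25 load 1.6006
6 30 source 1.6000
7 35 load 1.6000
8 40 source 1.6000
9 45 load 1.6000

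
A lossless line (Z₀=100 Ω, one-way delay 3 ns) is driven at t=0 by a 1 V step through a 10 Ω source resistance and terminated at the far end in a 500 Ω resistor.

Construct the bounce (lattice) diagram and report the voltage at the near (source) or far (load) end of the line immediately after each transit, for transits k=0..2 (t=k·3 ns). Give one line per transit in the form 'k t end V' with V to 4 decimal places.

Γ_L=0.666667, Γ_S=-0.818182; launch V₁=1·100/110=0.909091
k=0 src: V=0.9091
k=1 load: inc=0.909091, refl=0.909091·0.666667=0.6061; V=0.000000+0.909091+0.606061=1.5152
k=2 src: inc=0.606061, refl=0.606061·-0.818182=-0.4959; V=0.909091+0.606061+-0.495868=1.0193

0 0 source 0.9091
1 3 load 1.5152
2 6 source 1.0193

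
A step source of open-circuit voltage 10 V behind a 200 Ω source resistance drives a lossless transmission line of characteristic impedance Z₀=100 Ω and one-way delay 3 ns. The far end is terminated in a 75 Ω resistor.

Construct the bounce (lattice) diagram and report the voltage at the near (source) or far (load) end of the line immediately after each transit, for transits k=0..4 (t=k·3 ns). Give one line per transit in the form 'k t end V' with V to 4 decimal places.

0 0 source 3.3333
1 3 load 2.8571
2 6 source 2.6984
3 9 load 2.7211
4 12 source 2.7286

Γ_L=-0.142857, Γ_S=0.333333; launch V₁=10·100/300=3.333333
k=0 src: V=3.3333
k=1 load: inc=3.333333, refl=3.333333·-0.142857=-0.4762; V=0.000000+3.333333+-0.476190=2.8571
k=2 src: inc=-0.476190, refl=-0.476190·0.333333=-0.1587; V=3.333333+-0.476190+-0.158730=2.6984
k=3 load: inc=-0.158730, refl=-0.158730·-0.142857=0.0227; V=2.857143+-0.158730+0.022676=2.7211
k=4 src: inc=0.022676, refl=0.022676·0.333333=0.0076; V=2.698413+0.022676+0.007559=2.7286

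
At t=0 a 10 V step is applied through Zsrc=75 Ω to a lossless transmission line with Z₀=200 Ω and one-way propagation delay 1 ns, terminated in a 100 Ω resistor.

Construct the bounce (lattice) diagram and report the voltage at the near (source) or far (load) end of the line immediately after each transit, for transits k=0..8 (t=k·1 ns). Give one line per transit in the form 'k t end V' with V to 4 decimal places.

Γ_L=-0.333333, Γ_S=-0.454545; launch V₁=10·200/275=7.272727
k=0 src: V=7.2727
k=1 load: inc=7.272727, refl=7.272727·-0.333333=-2.4242; V=0.000000+7.272727+-2.424242=4.8485
k=2 src: inc=-2.424242, refl=-2.424242·-0.454545=1.1019; V=7.272727+-2.424242+1.101928=5.9504
k=3 load: inc=1.101928, refl=1.101928·-0.333333=-0.3673; V=4.848485+1.101928+-0.367309=5.5831
k=4 src: inc=-0.367309, refl=-0.367309·-0.454545=0.1670; V=5.950413+-0.367309+0.166959=5.7501
k=5 load: inc=0.166959, refl=0.166959·-0.333333=-0.0557; V=5.583104+0.166959+-0.055653=5.6944
k=6 src: inc=-0.055653, refl=-0.055653·-0.454545=0.0253; V=5.750063+-0.055653+0.025297=5.7197
k=7 load: inc=0.025297, refl=0.025297·-0.333333=-0.0084; V=5.694410+0.025297+-0.008432=5.7113
k=8 src: inc=-0.008432, refl=-0.008432·-0.454545=0.0038; V=5.719706+-0.008432+0.003833=5.7151

0 0 source 7.2727
1 1 load 4.8485
2 2 source 5.9504
3 3 load 5.5831
4 4 source 5.7501
5 5 load 5.6944
6 6 source 5.7197
7 7 load 5.7113
8 8 source 5.7151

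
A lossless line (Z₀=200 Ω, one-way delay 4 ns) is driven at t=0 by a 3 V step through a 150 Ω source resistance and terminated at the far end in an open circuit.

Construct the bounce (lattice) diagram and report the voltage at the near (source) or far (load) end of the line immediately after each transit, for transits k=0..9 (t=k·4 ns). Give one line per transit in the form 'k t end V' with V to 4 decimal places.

Γ_L=1.000000, Γ_S=-0.142857; launch V₁=3·200/350=1.714286
k=0 src: V=1.7143
k=1 load: inc=1.714286, refl=1.714286·1.000000=1.7143; V=0.000000+1.714286+1.714286=3.4286
k=2 src: inc=1.714286, refl=1.714286·-0.142857=-0.2449; V=1.714286+1.714286+-0.244898=3.1837
k=3 load: inc=-0.244898, refl=-0.244898·1.000000=-0.2449; V=3.428571+-0.244898+-0.244898=2.9388
k=4 src: inc=-0.244898, refl=-0.244898·-0.142857=0.0350; V=3.183673+-0.244898+0.034985=2.9738
k=5 load: inc=0.034985, refl=0.034985·1.000000=0.0350; V=2.938776+0.034985+0.034985=3.0087
k=6 src: inc=0.034985, refl=0.034985·-0.142857=-0.0050; V=2.973761+0.034985+-0.004998=3.0037
k=7 load: inc=-0.004998, refl=-0.004998·1.000000=-0.0050; V=3.008746+-0.004998+-0.004998=2.9988
k=8 src: inc=-0.004998, refl=-0.004998·-0.142857=0.0007; V=3.003748+-0.004998+0.000714=2.9995
k=9 load: inc=0.000714, refl=0.000714·1.000000=0.0007; V=2.998751+0.000714+0.000714=3.0002

0 0 source 1.7143
1 4 load 3.4286
2 8 source 3.1837
3 12 load 2.9388
4 16 source 2.9738
5 20 load 3.0087
6 24 source 3.0037
7 28 load 2.9988
8 32 source 2.9995
9 36 load 3.0002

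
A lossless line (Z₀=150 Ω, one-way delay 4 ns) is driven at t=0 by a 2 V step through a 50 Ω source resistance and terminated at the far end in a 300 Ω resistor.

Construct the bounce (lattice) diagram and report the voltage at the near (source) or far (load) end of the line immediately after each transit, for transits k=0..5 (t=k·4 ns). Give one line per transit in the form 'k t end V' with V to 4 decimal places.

0 0 source 1.5000
1 4 load 2.0000
2 8 source 1.7500
3 12 load 1.6667
4 16 source 1.7083
5 20 load 1.7222

Γ_L=0.333333, Γ_S=-0.500000; launch V₁=2·150/200=1.500000
k=0 src: V=1.5000
k=1 load: inc=1.500000, refl=1.500000·0.333333=0.5000; V=0.000000+1.500000+0.500000=2.0000
k=2 src: inc=0.500000, refl=0.500000·-0.500000=-0.2500; V=1.500000+0.500000+-0.250000=1.7500
k=3 load: inc=-0.250000, refl=-0.250000·0.333333=-0.0833; V=2.000000+-0.250000+-0.083333=1.6667
k=4 src: inc=-0.083333, refl=-0.083333·-0.500000=0.0417; V=1.750000+-0.083333+0.041667=1.7083
k=5 load: inc=0.041667, refl=0.041667·0.333333=0.0139; V=1.666667+0.041667+0.013889=1.7222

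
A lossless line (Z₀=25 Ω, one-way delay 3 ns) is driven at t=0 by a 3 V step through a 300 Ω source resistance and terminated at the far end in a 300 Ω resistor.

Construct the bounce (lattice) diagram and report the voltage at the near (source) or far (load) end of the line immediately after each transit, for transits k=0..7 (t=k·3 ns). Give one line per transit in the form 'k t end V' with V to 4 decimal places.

0 0 source 0.2308
1 3 load 0.4260
2 6 source 0.5913
3 9 load 0.7311
4 12 source 0.8494
5 15 load 0.9495
6 18 source 1.0342
7 21 load 1.1058

Γ_L=0.846154, Γ_S=0.846154; launch V₁=3·25/325=0.230769
k=0 src: V=0.2308
k=1 load: inc=0.230769, refl=0.230769·0.846154=0.1953; V=0.000000+0.230769+0.195266=0.4260
k=2 src: inc=0.195266, refl=0.195266·0.846154=0.1652; V=0.230769+0.195266+0.165225=0.5913
k=3 load: inc=0.165225, refl=0.165225·0.846154=0.1398; V=0.426036+0.165225+0.139806=0.7311
k=4 src: inc=0.139806, refl=0.139806·0.846154=0.1183; V=0.591261+0.139806+0.118297=0.8494
k=5 load: inc=0.118297, refl=0.118297·0.846154=0.1001; V=0.731067+0.118297+0.100098=0.9495
k=6 src: inc=0.100098, refl=0.100098·0.846154=0.0847; V=0.849364+0.100098+0.084698=1.0342
k=7 load: inc=0.084698, refl=0.084698·0.846154=0.0717; V=0.949462+0.084698+0.071668=1.1058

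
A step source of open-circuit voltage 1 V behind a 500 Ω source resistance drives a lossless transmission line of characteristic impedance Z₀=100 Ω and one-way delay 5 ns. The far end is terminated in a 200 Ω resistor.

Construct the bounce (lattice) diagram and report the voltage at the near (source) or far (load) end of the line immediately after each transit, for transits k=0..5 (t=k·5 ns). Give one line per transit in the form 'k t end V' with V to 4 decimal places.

Γ_L=0.333333, Γ_S=0.666667; launch V₁=1·100/600=0.166667
k=0 src: V=0.1667
k=1 load: inc=0.166667, refl=0.166667·0.333333=0.0556; V=0.000000+0.166667+0.055556=0.2222
k=2 src: inc=0.055556, refl=0.055556·0.666667=0.0370; V=0.166667+0.055556+0.037037=0.2593
k=3 load: inc=0.037037, refl=0.037037·0.333333=0.0123; V=0.222222+0.037037+0.012346=0.2716
k=4 src: inc=0.012346, refl=0.012346·0.666667=0.0082; V=0.259259+0.012346+0.008230=0.2798
k=5 load: inc=0.008230, refl=0.008230·0.333333=0.0027; V=0.271605+0.008230+0.002743=0.2826

0 0 source 0.1667
1 5 load 0.2222
2 10 source 0.2593
3 15 load 0.2716
4 20 source 0.2798
5 25 load 0.2826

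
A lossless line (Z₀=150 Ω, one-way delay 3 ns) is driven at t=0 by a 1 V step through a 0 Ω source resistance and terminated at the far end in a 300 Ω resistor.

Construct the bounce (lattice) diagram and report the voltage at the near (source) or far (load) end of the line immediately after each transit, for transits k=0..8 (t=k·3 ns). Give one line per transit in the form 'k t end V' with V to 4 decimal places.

0 0 source 1.0000
1 3 load 1.3333
2 6 source 1.0000
3 9 load 0.8889
4 12 source 1.0000
5 15 load 1.0370
6 18 source 1.0000
7 21 load 0.9877
8 24 source 1.0000

Γ_L=0.333333, Γ_S=-1.000000; launch V₁=1·150/150=1.000000
k=0 src: V=1.0000
k=1 load: inc=1.000000, refl=1.000000·0.333333=0.3333; V=0.000000+1.000000+0.333333=1.3333
k=2 src: inc=0.333333, refl=0.333333·-1.000000=-0.3333; V=1.000000+0.333333+-0.333333=1.0000
k=3 load: inc=-0.333333, refl=-0.333333·0.333333=-0.1111; V=1.333333+-0.333333+-0.111111=0.8889
k=4 src: inc=-0.111111, refl=-0.111111·-1.000000=0.1111; V=1.000000+-0.111111+0.111111=1.0000
k=5 load: inc=0.111111, refl=0.111111·0.333333=0.0370; V=0.888889+0.111111+0.037037=1.0370
k=6 src: inc=0.037037, refl=0.037037·-1.000000=-0.0370; V=1.000000+0.037037+-0.037037=1.0000
k=7 load: inc=-0.037037, refl=-0.037037·0.333333=-0.0123; V=1.037037+-0.037037+-0.012346=0.9877
k=8 src: inc=-0.012346, refl=-0.012346·-1.000000=0.0123; V=1.000000+-0.012346+0.012346=1.0000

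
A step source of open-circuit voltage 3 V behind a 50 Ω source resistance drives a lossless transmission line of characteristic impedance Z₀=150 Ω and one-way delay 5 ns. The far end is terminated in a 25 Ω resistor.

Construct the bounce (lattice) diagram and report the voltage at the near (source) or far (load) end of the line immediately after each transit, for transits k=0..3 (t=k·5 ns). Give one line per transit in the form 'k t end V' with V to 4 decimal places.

0 0 source 2.2500
1 5 load 0.6429
2 10 source 1.4464
3 15 load 0.8724

Γ_L=-0.714286, Γ_S=-0.500000; launch V₁=3·150/200=2.250000
k=0 src: V=2.2500
k=1 load: inc=2.250000, refl=2.250000·-0.714286=-1.6071; V=0.000000+2.250000+-1.607143=0.6429
k=2 src: inc=-1.607143, refl=-1.607143·-0.500000=0.8036; V=2.250000+-1.607143+0.803571=1.4464
k=3 load: inc=0.803571, refl=0.803571·-0.714286=-0.5740; V=0.642857+0.803571+-0.573980=0.8724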